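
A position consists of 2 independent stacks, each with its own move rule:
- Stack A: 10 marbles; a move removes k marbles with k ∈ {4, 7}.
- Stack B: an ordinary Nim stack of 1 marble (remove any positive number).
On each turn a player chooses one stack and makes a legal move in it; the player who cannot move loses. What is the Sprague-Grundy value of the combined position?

3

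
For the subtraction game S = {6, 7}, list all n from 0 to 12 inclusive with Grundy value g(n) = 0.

0, 1, 2, 3, 4, 5

Build the Grundy sequence with g(k) = mex{g(k−s) : s ∈ {6, 7}, s ≤ k}:
k:     0  1  2  3  4  5  6  7  8  9 10 11 12
g(k):  0  0  0  0  0  0  1  1  1  1  1  1  2
The P-positions (g = 0) in 0..12 are 0, 1, 2, 3, 4, 5.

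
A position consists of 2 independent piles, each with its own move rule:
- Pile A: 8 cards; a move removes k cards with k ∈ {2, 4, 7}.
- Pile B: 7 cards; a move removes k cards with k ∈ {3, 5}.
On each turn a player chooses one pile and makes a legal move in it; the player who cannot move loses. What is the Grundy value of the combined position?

Build the Grundy sequence for pile A with g(k) = mex{g(k−s) : s ∈ {2, 4, 7}, s ≤ k}:
k:     0  1  2  3  4  5  6  7  8
g(k):  0  0  1  1  2  2  0  3  1
So g(8) = 1.
For pile B, compute g(0), g(1), … with moves {3, 5}:
g(0) = mex{} = 0
g(1) = mex{} = 0
g(2) = mex{} = 0
g(3) = mex{0} = 1
g(4) = mex{0} = 1
g(5) = mex{0} = 1
g(6) = mex{0,1} = 2
g(7) = mex{0,1} = 2
So g(7) = 2.
By the Sprague-Grundy theorem, the Grundy value of a sum of independent games is the XOR of the component values.
Combined value = 1 XOR 2 = 3.

3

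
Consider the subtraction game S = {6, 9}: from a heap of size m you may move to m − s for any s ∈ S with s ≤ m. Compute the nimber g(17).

0

Compute g(0), g(1), … for moves {6, 9}:
k:     0  1  2  3  4  5  6  7  8  9 10 11 12 13 14 15 16 17
g(k):  0  0  0  0  0  0  1  1  1  1  1  1  2  2  2  0  0  0
So g(17) = 0.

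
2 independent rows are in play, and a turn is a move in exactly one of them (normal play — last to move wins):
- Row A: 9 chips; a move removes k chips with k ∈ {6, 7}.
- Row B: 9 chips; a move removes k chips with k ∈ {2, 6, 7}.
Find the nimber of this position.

For row A, compute g(0), g(1), … with moves {6, 7}:
g(0) = mex{} = 0
g(1) = mex{} = 0
g(2) = mex{} = 0
g(3) = mex{} = 0
g(4) = mex{} = 0
g(5) = mex{} = 0
g(6) = mex{0} = 1
g(7) = mex{0} = 1
g(8) = mex{0} = 1
g(9) = mex{0} = 1
So g(9) = 1.
For row B, compute g(0), g(1), … with moves {2, 6, 7}:
g(0) = mex{} = 0
g(1) = mex{} = 0
g(2) = mex{0} = 1
g(3) = mex{0} = 1
g(4) = mex{1} = 0
g(5) = mex{1} = 0
g(6) = mex{0} = 1
g(7) = mex{0} = 1
g(8) = mex{0,1} = 2
g(9) = mex{1} = 0
So g(9) = 0.
The value of a disjunctive sum is the nim-sum of the parts.
Combined value = 1 ⊕ 0 = 1.

1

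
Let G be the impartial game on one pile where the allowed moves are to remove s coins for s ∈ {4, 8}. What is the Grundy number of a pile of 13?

Grundy values for subtraction set {4, 8}:
g(0) = mex{} = 0
g(1) = mex{} = 0
g(2) = mex{} = 0
g(3) = mex{} = 0
g(4) = mex{0} = 1
g(5) = mex{0} = 1
g(6) = mex{0} = 1
g(7) = mex{0} = 1
g(8) = mex{0,1} = 2
g(9) = mex{0,1} = 2
g(10) = mex{0,1} = 2
g(11) = mex{0,1} = 2
g(12) = mex{1,2} = 0
g(13) = mex{1,2} = 0
So g(13) = 0.

0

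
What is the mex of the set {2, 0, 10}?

1

0 is in the set but 1 is not, so the mex is 1.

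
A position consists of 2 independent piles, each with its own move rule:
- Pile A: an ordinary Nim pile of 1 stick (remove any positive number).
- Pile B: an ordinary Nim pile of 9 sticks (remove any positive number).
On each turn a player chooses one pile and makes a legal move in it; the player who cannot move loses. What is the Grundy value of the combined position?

8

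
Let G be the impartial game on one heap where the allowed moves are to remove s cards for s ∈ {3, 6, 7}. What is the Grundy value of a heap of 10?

0

Compute g(0), g(1), … for moves {3, 6, 7}:
g(0) = mex{} = 0
g(1) = mex{} = 0
g(2) = mex{} = 0
g(3) = mex{0} = 1
g(4) = mex{0} = 1
g(5) = mex{0} = 1
g(6) = mex{0,1} = 2
g(7) = mex{0,1} = 2
g(8) = mex{0,1} = 2
g(9) = mex{0,1,2} = 3
g(10) = mex{1,2} = 0
So g(10) = 0.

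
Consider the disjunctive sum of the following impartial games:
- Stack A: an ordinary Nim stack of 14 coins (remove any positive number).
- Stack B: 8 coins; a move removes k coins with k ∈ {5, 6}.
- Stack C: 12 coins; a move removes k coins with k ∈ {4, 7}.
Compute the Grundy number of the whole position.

15

Stack A is a plain Nim stack of size 14, so its Grundy value is 14.
Build the Grundy sequence for stack B with g(k) = mex{g(k−s) : s ∈ {5, 6}, s ≤ k}:
k:     0  1  2  3  4  5  6  7  8
g(k):  0  0  0  0  0  1  1  1  1
So g(8) = 1.
Grundy values for stack C (subtraction set {4, 7}):
g(0) = mex{} = 0
g(1) = mex{} = 0
g(2) = mex{} = 0
g(3) = mex{} = 0
g(4) = mex{0} = 1
g(5) = mex{0} = 1
g(6) = mex{0} = 1
g(7) = mex{0} = 1
g(8) = mex{0,1} = 2
g(9) = mex{0,1} = 2
g(10) = mex{0,1} = 2
g(11) = mex{1} = 0
g(12) = mex{1,2} = 0
So g(12) = 0.
By the Sprague-Grundy theorem, the Grundy value of a sum of independent games is the XOR of the component values.
Combined value = 14 XOR 1 XOR 0 = 15.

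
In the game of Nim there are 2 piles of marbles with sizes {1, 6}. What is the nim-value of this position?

7

Write each in binary and XOR column by column:
  001  (1)
  110  (6)
  ---
  111  (7)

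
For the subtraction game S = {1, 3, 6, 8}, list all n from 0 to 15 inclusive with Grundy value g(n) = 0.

Compute g(0), g(1), … for moves {1, 3, 6, 8}:
k:     0  1  2  3  4  5  6  7  8  9 10 11 12 13 14 15
g(k):  0  1  0  1  0  1  2  3  2  0  1  0  1  0  1  2
The P-positions (g = 0) in 0..15 are 0, 2, 4, 9, 11, 13.

0, 2, 4, 9, 11, 13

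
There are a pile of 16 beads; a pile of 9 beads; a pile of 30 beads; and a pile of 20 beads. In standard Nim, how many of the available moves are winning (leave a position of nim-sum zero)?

Write each in binary and XOR column by column:
  10000  (16)
  01001  (9)
  11110  (30)
  10100  (20)
  -----
  10011  (19)
The overall nim-sum is X = 19. A pile of size p has a winning move iff p XOR X < p (reduce it to p XOR X).
  16: 16 XOR 19 = 3 < 16 — winning move (to 3).
  9: 9 XOR 19 = 26 ≥ 9 — no move.
  30: 30 XOR 19 = 13 < 30 — winning move (to 13).
  20: 20 XOR 19 = 7 < 20 — winning move (to 7).
That gives 3 winning moves.

3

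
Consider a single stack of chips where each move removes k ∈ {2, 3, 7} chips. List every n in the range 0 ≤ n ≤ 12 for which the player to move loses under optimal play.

Grundy values for subtraction set {2, 3, 7}:
k:     0  1  2  3  4  5  6  7  8  9 10 11 12
g(k):  0  0  1  1  2  0  0  1  1  2  0  0  1
The P-positions (g = 0) in 0..12 are 0, 1, 5, 6, 10, 11.

0, 1, 5, 6, 10, 11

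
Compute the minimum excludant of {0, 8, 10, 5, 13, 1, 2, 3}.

The values 0, 1, 2, 3 are all present; 4 is the first non-negative integer missing from the set.

4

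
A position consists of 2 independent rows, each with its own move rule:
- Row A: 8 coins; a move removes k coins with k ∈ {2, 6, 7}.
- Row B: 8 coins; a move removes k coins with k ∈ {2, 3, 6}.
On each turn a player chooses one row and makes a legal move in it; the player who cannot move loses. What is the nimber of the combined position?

0

Grundy values for row A (subtraction set {2, 6, 7}):
k:     0  1  2  3  4  5  6  7  8
g(k):  0  0  1  1  0  0  1  1  2
So g(8) = 2.
Grundy values for row B (subtraction set {2, 3, 6}):
k:     0  1  2  3  4  5  6  7  8
g(k):  0  0  1  1  2  0  3  1  2
So g(8) = 2.
The value of a disjunctive sum is the nim-sum of the parts.
Combined value = 2 XOR 2 = 0.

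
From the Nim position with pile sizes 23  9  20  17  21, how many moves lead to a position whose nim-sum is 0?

1

Bitwise XOR of the heap sizes:
  10111  (23)
  01001  (9)
  10100  (20)
  10001  (17)
  10101  (21)
  -----
  01110  (14)
The overall nim-sum is X = 14. A pile of size p has a winning move iff p XOR X < p (reduce it to p XOR X).
  23: 23 XOR 14 = 25 ≥ 23 — no move.
  9: 9 XOR 14 = 7 < 9 — winning move (to 7).
  20: 20 XOR 14 = 26 ≥ 20 — no move.
  17: 17 XOR 14 = 31 ≥ 17 — no move.
  21: 21 XOR 14 = 27 ≥ 21 — no move.
That gives 1 winning move.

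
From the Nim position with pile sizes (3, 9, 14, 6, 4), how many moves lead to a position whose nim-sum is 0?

3

Nim-sum: 3 XOR 9 XOR 14 XOR 6 XOR 4 = 6.
The overall nim-sum is X = 6. A pile of size p has a winning move iff p XOR X < p (reduce it to p XOR X).
  3: 3 XOR 6 = 5 ≥ 3 — no move.
  9: 9 XOR 6 = 15 ≥ 9 — no move.
  14: 14 XOR 6 = 8 < 14 — winning move (to 8).
  6: 6 XOR 6 = 0 < 6 — winning move (to 0).
  4: 4 XOR 6 = 2 < 4 — winning move (to 2).
That gives 3 winning moves.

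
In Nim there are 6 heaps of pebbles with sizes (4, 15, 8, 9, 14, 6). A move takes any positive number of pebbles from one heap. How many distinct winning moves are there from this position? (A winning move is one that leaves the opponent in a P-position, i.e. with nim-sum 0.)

3

Nim-sum: 4 ⊕ 15 ⊕ 8 ⊕ 9 ⊕ 14 ⊕ 6 = 2.
The overall nim-sum is X = 2. A heap of size p has a winning move iff p XOR X < p (reduce it to p XOR X).
  4: 4 XOR 2 = 6 ≥ 4 — no move.
  15: 15 XOR 2 = 13 < 15 — winning move (to 13).
  8: 8 XOR 2 = 10 ≥ 8 — no move.
  9: 9 XOR 2 = 11 ≥ 9 — no move.
  14: 14 XOR 2 = 12 < 14 — winning move (to 12).
  6: 6 XOR 2 = 4 < 6 — winning move (to 4).
That gives 3 winning moves.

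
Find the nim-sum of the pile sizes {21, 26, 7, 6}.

14

Nim-sum: 21 ^ 26 ^ 7 ^ 6 = 14.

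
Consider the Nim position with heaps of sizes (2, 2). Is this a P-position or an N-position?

P-position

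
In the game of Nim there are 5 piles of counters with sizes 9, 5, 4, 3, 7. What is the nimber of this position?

12

Compute the nim-sum pairwise:
9 ⊕ 5 = 12
12 ⊕ 4 = 8
8 ⊕ 3 = 11
11 ⊕ 7 = 12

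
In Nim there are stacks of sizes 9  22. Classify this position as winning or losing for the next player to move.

Nim-sum: 9 ⊕ 22 = 31.
The nim-sum is 31 ≠ 0, so this is an N-position: the player to move can win.

Winning position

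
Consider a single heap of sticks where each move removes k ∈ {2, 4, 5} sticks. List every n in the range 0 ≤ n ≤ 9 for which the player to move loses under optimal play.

0, 1, 7, 8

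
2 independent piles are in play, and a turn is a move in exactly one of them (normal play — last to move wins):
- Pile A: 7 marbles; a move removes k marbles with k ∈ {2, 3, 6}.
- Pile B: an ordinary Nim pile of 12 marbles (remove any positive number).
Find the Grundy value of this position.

13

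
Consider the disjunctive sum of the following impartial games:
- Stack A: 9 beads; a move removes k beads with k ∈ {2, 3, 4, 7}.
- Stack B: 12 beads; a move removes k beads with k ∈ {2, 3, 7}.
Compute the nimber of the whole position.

5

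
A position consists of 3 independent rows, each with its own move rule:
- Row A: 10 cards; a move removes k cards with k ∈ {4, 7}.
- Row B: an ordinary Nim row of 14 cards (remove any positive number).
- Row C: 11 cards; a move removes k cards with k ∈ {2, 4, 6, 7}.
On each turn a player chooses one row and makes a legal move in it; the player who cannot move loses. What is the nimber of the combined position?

For row A, compute g(0), g(1), … with moves {4, 7}:
k:     0  1  2  3  4  5  6  7  8  9 10
g(k):  0  0  0  0  1  1  1  1  2  2  2
So g(10) = 2.
Row B is a plain Nim row of size 14, so its Grundy value is 14.
For row C, compute g(0), g(1), … with moves {2, 4, 6, 7}:
k:     0  1  2  3  4  5  6  7  8  9 10 11
g(k):  0  0  1  1  2  2  3  3  4  0  0  1
So g(11) = 1.
By the Sprague-Grundy theorem, the Grundy value of a sum of independent games is the XOR of the component values.
Combined value = 2 ⊕ 14 ⊕ 1 = 13.

13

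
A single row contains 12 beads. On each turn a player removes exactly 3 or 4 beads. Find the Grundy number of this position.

Build the Grundy sequence with g(k) = mex{g(k−s) : s ∈ {3, 4}, s ≤ k}:
k:     0  1  2  3  4  5  6  7  8  9 10 11 12
g(k):  0  0  0  1  1  1  2  0  0  0  1  1  1
So g(12) = 1.

1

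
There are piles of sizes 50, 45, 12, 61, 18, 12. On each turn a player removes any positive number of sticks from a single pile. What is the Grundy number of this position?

48

Nim-sum: 50 XOR 45 XOR 12 XOR 61 XOR 18 XOR 12 = 48.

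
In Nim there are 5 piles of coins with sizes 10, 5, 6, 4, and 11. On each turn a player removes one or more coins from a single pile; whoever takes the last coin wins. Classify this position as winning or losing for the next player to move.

Winning position

Compute the nim-sum pairwise:
10 XOR 5 = 15
15 XOR 6 = 9
9 XOR 4 = 13
13 XOR 11 = 6
The nim-sum is 6 ≠ 0, so this is an N-position: the player to move can win.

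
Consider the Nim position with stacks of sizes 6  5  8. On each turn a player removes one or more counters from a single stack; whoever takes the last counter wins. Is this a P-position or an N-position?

N-position

Nim-sum: 6 XOR 5 XOR 8 = 11.
The nim-sum is 11 ≠ 0, so this is an N-position: the player to move can win.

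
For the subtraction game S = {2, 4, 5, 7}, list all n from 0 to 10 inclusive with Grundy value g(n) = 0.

0, 1, 9, 10

Compute g(0), g(1), … for moves {2, 4, 5, 7}:
g(0) = mex{} = 0
g(1) = mex{} = 0
g(2) = mex{0} = 1
g(3) = mex{0} = 1
g(4) = mex{0,1} = 2
g(5) = mex{0,1} = 2
g(6) = mex{0,1,2} = 3
g(7) = mex{0,1,2} = 3
g(8) = mex{0,1,2,3} = 4
g(9) = mex{1,2,3} = 0
g(10) = mex{1,2,3,4} = 0
The P-positions (g = 0) in 0..10 are 0, 1, 9, 10.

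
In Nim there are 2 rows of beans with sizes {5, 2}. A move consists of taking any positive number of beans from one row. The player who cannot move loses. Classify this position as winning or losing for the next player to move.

Winning position

Nim-sum: 5 ⊕ 2 = 7.
The nim-sum is 7 ≠ 0, so this is an N-position: the player to move can win.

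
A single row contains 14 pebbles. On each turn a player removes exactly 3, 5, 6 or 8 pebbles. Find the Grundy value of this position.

Compute g(0), g(1), … for moves {3, 5, 6, 8}:
k:     0  1  2  3  4  5  6  7  8  9 10 11 12 13 14
g(k):  0  0  0  1  1  1  2  2  2  3  3  0  0  0  1
So g(14) = 1.

1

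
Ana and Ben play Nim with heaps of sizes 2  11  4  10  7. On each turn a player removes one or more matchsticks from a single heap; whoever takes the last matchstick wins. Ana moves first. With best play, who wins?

Nim-sum: 2 ⊕ 11 ⊕ 4 ⊕ 10 ⊕ 7 = 0.
The nim-sum is 0, so this is a P-position: the player to move is in a losing position under optimal play; Ana is about to move from it and so loses — Ben wins.

Ben wins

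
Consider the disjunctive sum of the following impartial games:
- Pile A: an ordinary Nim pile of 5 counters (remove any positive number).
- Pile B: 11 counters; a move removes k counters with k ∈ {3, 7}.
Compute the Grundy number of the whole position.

Pile A is a plain Nim pile of size 5, so its Grundy value is 5.
Build the Grundy sequence for pile B with g(k) = mex{g(k−s) : s ∈ {3, 7}, s ≤ k}:
k:     0  1  2  3  4  5  6  7  8  9 10 11
g(k):  0  0  0  1  1  1  0  2  2  1  0  0
So g(11) = 0.
By the Sprague-Grundy theorem, the Grundy value of a sum of independent games is the XOR of the component values.
Combined value = 5 ⊕ 0 = 5.

5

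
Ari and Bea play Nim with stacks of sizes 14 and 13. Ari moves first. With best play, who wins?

Ari wins

Nim-sum: 14 ^ 13 = 3.
The nim-sum is 3 ≠ 0, so this is an N-position: the player to move can win; Ari has a winning move.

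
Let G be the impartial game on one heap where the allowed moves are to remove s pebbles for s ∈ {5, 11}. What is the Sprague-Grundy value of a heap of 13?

Compute g(0), g(1), … for moves {5, 11}:
k:     0  1  2  3  4  5  6  7  8  9 10 11 12 13
g(k):  0  0  0  0  0  1  1  1  1  1  0  2  2  2
So g(13) = 2.

2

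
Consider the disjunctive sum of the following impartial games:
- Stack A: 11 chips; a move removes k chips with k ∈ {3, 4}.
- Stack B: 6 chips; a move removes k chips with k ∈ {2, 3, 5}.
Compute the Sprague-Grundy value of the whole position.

2

Build the Grundy sequence for stack A with g(k) = mex{g(k−s) : s ∈ {3, 4}, s ≤ k}:
g(0) = mex{} = 0
g(1) = mex{} = 0
g(2) = mex{} = 0
g(3) = mex{0} = 1
g(4) = mex{0} = 1
g(5) = mex{0} = 1
g(6) = mex{0,1} = 2
g(7) = mex{1} = 0
g(8) = mex{1} = 0
g(9) = mex{1,2} = 0
g(10) = mex{0,2} = 1
g(11) = mex{0} = 1
So g(11) = 1.
For stack B, compute g(0), g(1), … with moves {2, 3, 5}:
k:     0  1  2  3  4  5  6
g(k):  0  0  1  1  2  2  3
So g(6) = 3.
The value of a disjunctive sum is the nim-sum of the parts.
Combined value = 1 ⊕ 3 = 2.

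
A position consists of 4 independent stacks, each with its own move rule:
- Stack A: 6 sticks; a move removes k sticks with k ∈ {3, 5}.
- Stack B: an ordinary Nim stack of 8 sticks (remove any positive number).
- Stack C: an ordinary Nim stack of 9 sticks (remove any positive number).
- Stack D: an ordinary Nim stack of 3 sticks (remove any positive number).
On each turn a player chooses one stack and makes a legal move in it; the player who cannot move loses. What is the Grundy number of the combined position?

0

Grundy values for stack A (subtraction set {3, 5}):
k:     0  1  2  3  4  5  6
g(k):  0  0  0  1  1  1  2
So g(6) = 2.
Stack B is a plain Nim stack of size 8, so its Grundy value is 8.
Stack C is a plain Nim stack of size 9, so its Grundy value is 9.
Stack D is a plain Nim stack of size 3, so its Grundy value is 3.
The value of a disjunctive sum is the nim-sum of the parts.
Combined value = 2 ⊕ 8 ⊕ 9 ⊕ 3 = 0.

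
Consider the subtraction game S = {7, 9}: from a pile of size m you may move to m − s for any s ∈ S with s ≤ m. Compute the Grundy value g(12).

Compute g(0), g(1), … for moves {7, 9}:
g(0) = mex{} = 0
g(1) = mex{} = 0
g(2) = mex{} = 0
g(3) = mex{} = 0
g(4) = mex{} = 0
g(5) = mex{} = 0
g(6) = mex{} = 0
g(7) = mex{0} = 1
g(8) = mex{0} = 1
g(9) = mex{0} = 1
g(10) = mex{0} = 1
g(11) = mex{0} = 1
g(12) = mex{0} = 1
So g(12) = 1.

1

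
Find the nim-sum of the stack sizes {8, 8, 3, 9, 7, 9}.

4

Nim-sum: 8 ⊕ 8 ⊕ 3 ⊕ 9 ⊕ 7 ⊕ 9 = 4.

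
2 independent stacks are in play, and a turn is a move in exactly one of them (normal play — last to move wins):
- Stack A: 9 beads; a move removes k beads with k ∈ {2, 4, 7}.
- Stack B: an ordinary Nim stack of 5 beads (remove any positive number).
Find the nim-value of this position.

For stack A, compute g(0), g(1), … with moves {2, 4, 7}:
g(0) = mex{} = 0
g(1) = mex{} = 0
g(2) = mex{0} = 1
g(3) = mex{0} = 1
g(4) = mex{0,1} = 2
g(5) = mex{0,1} = 2
g(6) = mex{1,2} = 0
g(7) = mex{0,1,2} = 3
g(8) = mex{0,2} = 1
g(9) = mex{1,2,3} = 0
So g(9) = 0.
Stack B is a plain Nim stack of size 5, so its Grundy value is 5.
By the Sprague-Grundy theorem, the Grundy value of a sum of independent games is the XOR of the component values.
Combined value = 0 ⊕ 5 = 5.

5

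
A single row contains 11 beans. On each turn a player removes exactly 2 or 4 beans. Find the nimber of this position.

2

Grundy values for subtraction set {2, 4}:
k:     0  1  2  3  4  5  6  7  8  9 10 11
g(k):  0  0  1  1  2  2  0  0  1  1  2  2
So g(11) = 2.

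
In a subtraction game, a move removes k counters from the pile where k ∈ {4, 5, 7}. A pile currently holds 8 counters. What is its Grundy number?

Grundy values for subtraction set {4, 5, 7}:
k:     0  1  2  3  4  5  6  7  8
g(k):  0  0  0  0  1  1  1  1  2
So g(8) = 2.

2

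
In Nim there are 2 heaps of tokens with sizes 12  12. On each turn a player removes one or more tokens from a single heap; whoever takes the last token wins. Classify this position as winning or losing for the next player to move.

Compute the nim-sum pairwise:
12 ^ 12 = 0
The nim-sum is 0, so this is a P-position: the player to move is in a losing position under optimal play.

Losing position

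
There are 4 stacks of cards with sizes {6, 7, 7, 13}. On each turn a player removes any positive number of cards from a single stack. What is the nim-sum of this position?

11

Compute the nim-sum pairwise:
6 XOR 7 = 1
1 XOR 7 = 6
6 XOR 13 = 11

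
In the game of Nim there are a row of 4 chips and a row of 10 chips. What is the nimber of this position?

In binary:
  0100  (4)
  1010  (10)
  ----
  1110  (14)

14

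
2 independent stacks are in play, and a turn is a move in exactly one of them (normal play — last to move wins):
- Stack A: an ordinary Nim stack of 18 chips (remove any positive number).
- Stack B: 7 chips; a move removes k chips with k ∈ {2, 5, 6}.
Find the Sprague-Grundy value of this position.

17

Stack A is a plain Nim stack of size 18, so its Grundy value is 18.
For stack B, compute g(0), g(1), … with moves {2, 5, 6}:
g(0) = mex{} = 0
g(1) = mex{} = 0
g(2) = mex{0} = 1
g(3) = mex{0} = 1
g(4) = mex{1} = 0
g(5) = mex{0,1} = 2
g(6) = mex{0} = 1
g(7) = mex{0,1,2} = 3
So g(7) = 3.
The value of a disjunctive sum is the nim-sum of the parts.
Combined value = 18 ⊕ 3 = 17.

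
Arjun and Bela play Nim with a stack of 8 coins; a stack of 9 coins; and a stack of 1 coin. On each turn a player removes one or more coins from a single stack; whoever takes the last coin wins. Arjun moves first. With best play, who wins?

Compute the nim-sum pairwise:
8 ^ 9 = 1
1 ^ 1 = 0
The nim-sum is 0, so this is a P-position: the player to move is in a losing position under optimal play; Arjun is about to move from it and so loses — Bela wins.

Bela wins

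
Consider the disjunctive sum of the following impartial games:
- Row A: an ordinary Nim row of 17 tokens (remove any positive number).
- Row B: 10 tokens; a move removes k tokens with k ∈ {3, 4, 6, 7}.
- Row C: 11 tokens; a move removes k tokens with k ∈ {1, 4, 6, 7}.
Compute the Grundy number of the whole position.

16

Row A is a plain Nim row of size 17, so its Grundy value is 17.
Grundy values for row B (subtraction set {3, 4, 6, 7}):
g(0) = mex{} = 0
g(1) = mex{} = 0
g(2) = mex{} = 0
g(3) = mex{0} = 1
g(4) = mex{0} = 1
g(5) = mex{0} = 1
g(6) = mex{0,1} = 2
g(7) = mex{0,1} = 2
g(8) = mex{0,1} = 2
g(9) = mex{0,1,2} = 3
g(10) = mex{1,2} = 0
So g(10) = 0.
Grundy values for row C (subtraction set {1, 4, 6, 7}):
g(0) = mex{} = 0
g(1) = mex{0} = 1
g(2) = mex{1} = 0
g(3) = mex{0} = 1
g(4) = mex{0,1} = 2
g(5) = mex{1,2} = 0
g(6) = mex{0} = 1
g(7) = mex{0,1} = 2
g(8) = mex{0,1,2} = 3
g(9) = mex{0,1,3} = 2
g(10) = mex{1,2} = 0
g(11) = mex{0,2} = 1
So g(11) = 1.
The value of a disjunctive sum is the nim-sum of the parts.
Combined value = 17 ⊕ 0 ⊕ 1 = 16.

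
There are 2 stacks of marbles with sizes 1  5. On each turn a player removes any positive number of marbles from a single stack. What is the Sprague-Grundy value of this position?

4

Compute the nim-sum pairwise:
1 ⊕ 5 = 4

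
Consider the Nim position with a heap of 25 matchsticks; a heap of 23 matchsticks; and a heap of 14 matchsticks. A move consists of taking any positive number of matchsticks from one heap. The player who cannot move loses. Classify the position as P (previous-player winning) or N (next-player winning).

P-position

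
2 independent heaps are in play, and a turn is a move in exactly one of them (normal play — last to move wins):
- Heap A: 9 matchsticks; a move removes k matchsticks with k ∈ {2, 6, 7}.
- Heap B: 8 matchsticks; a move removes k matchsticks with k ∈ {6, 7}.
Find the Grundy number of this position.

Build the Grundy sequence for heap A with g(k) = mex{g(k−s) : s ∈ {2, 6, 7}, s ≤ k}:
g(0) = mex{} = 0
g(1) = mex{} = 0
g(2) = mex{0} = 1
g(3) = mex{0} = 1
g(4) = mex{1} = 0
g(5) = mex{1} = 0
g(6) = mex{0} = 1
g(7) = mex{0} = 1
g(8) = mex{0,1} = 2
g(9) = mex{1} = 0
So g(9) = 0.
Build the Grundy sequence for heap B with g(k) = mex{g(k−s) : s ∈ {6, 7}, s ≤ k}:
k:     0  1  2  3  4  5  6  7  8
g(k):  0  0  0  0  0  0  1  1  1
So g(8) = 1.
The value of a disjunctive sum is the nim-sum of the parts.
Combined value = 0 ⊕ 1 = 1.

1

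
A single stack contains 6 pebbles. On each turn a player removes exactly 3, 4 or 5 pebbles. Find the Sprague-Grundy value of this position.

Grundy values for subtraction set {3, 4, 5}:
k:     0  1  2  3  4  5  6
g(k):  0  0  0  1  1  1  2
So g(6) = 2.

2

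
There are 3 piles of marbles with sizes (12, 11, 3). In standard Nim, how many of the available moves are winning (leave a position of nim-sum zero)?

Compute the nim-sum pairwise:
12 ⊕ 11 = 7
7 ⊕ 3 = 4
The overall nim-sum is X = 4. A pile of size p has a winning move iff p XOR X < p (reduce it to p XOR X).
  12: 12 XOR 4 = 8 < 12 — winning move (to 8).
  11: 11 XOR 4 = 15 ≥ 11 — no move.
  3: 3 XOR 4 = 7 ≥ 3 — no move.
That gives 1 winning move.

1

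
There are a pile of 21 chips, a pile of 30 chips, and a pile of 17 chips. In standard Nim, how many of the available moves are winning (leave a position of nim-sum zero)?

3

Compute the nim-sum pairwise:
21 ^ 30 = 11
11 ^ 17 = 26
The overall nim-sum is X = 26. A pile of size p has a winning move iff p XOR X < p (reduce it to p XOR X).
  21: 21 XOR 26 = 15 < 21 — winning move (to 15).
  30: 30 XOR 26 = 4 < 30 — winning move (to 4).
  17: 17 XOR 26 = 11 < 17 — winning move (to 11).
That gives 3 winning moves.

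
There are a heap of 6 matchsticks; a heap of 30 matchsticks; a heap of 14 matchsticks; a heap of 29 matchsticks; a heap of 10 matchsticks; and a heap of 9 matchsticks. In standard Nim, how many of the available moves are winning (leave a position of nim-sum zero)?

5

Write each in binary and XOR column by column:
  00110  (6)
  11110  (30)
  01110  (14)
  11101  (29)
  01010  (10)
  01001  (9)
  -----
  01000  (8)
The overall nim-sum is X = 8. A heap of size p has a winning move iff p XOR X < p (reduce it to p XOR X).
  6: 6 XOR 8 = 14 ≥ 6 — no move.
  30: 30 XOR 8 = 22 < 30 — winning move (to 22).
  14: 14 XOR 8 = 6 < 14 — winning move (to 6).
  29: 29 XOR 8 = 21 < 29 — winning move (to 21).
  10: 10 XOR 8 = 2 < 10 — winning move (to 2).
  9: 9 XOR 8 = 1 < 9 — winning move (to 1).
That gives 5 winning moves.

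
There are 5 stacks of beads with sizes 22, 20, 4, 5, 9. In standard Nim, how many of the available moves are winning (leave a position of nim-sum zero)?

In binary:
  10110  (22)
  10100  (20)
  00100  (4)
  00101  (5)
  01001  (9)
  -----
  01010  (10)
The overall nim-sum is X = 10. A stack of size p has a winning move iff p XOR X < p (reduce it to p XOR X).
  22: 22 XOR 10 = 28 ≥ 22 — no move.
  20: 20 XOR 10 = 30 ≥ 20 — no move.
  4: 4 XOR 10 = 14 ≥ 4 — no move.
  5: 5 XOR 10 = 15 ≥ 5 — no move.
  9: 9 XOR 10 = 3 < 9 — winning move (to 3).
That gives 1 winning move.

1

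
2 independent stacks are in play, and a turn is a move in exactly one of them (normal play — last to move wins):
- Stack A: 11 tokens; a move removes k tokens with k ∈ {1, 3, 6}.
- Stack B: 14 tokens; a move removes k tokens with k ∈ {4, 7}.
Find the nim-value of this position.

0

Grundy values for stack A (subtraction set {1, 3, 6}):
k:     0  1  2  3  4  5  6  7  8  9 10 11
g(k):  0  1  0  1  0  1  2  3  2  0  1  0
So g(11) = 0.
Build the Grundy sequence for stack B with g(k) = mex{g(k−s) : s ∈ {4, 7}, s ≤ k}:
k:     0  1  2  3  4  5  6  7  8  9 10 11 12 13 14
g(k):  0  0  0  0  1  1  1  1  2  2  2  0  0  0  0
So g(14) = 0.
The value of a disjunctive sum is the nim-sum of the parts.
Combined value = 0 ⊕ 0 = 0.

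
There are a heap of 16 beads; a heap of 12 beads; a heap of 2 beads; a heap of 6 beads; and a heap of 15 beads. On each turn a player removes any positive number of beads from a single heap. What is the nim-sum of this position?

23

Nim-sum: 16 XOR 12 XOR 2 XOR 6 XOR 15 = 23.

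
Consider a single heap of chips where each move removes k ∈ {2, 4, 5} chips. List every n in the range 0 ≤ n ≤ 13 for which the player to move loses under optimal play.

0, 1, 7, 8

Grundy values for subtraction set {2, 4, 5}:
k:     0  1  2  3  4  5  6  7  8  9 10 11 12 13
g(k):  0  0  1  1  2  2  3  0  0  1  1  2  2  3
The P-positions (g = 0) in 0..13 are 0, 1, 7, 8.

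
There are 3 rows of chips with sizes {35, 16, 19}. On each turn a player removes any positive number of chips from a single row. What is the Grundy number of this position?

32

Compute the nim-sum pairwise:
35 XOR 16 = 51
51 XOR 19 = 32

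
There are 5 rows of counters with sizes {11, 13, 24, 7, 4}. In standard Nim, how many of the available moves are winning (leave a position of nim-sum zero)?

Compute the nim-sum pairwise:
11 XOR 13 = 6
6 XOR 24 = 30
30 XOR 7 = 25
25 XOR 4 = 29
The overall nim-sum is X = 29. A row of size p has a winning move iff p XOR X < p (reduce it to p XOR X).
  11: 11 XOR 29 = 22 ≥ 11 — no move.
  13: 13 XOR 29 = 16 ≥ 13 — no move.
  24: 24 XOR 29 = 5 < 24 — winning move (to 5).
  7: 7 XOR 29 = 26 ≥ 7 — no move.
  4: 4 XOR 29 = 25 ≥ 4 — no move.
That gives 1 winning move.

1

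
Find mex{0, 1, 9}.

2

The values 0, 1 are all present; 2 is the first non-negative integer missing from the set.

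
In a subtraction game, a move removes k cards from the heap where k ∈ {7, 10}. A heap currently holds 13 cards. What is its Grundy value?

1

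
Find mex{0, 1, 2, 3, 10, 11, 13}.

4

The values 0, 1, 2, 3 are all present; 4 is the first non-negative integer missing from the set.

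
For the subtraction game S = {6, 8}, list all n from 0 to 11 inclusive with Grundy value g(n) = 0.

0, 1, 2, 3, 4, 5

Compute g(0), g(1), … for moves {6, 8}:
g(0) = mex{} = 0
g(1) = mex{} = 0
g(2) = mex{} = 0
g(3) = mex{} = 0
g(4) = mex{} = 0
g(5) = mex{} = 0
g(6) = mex{0} = 1
g(7) = mex{0} = 1
g(8) = mex{0} = 1
g(9) = mex{0} = 1
g(10) = mex{0} = 1
g(11) = mex{0} = 1
The P-positions (g = 0) in 0..11 are 0, 1, 2, 3, 4, 5.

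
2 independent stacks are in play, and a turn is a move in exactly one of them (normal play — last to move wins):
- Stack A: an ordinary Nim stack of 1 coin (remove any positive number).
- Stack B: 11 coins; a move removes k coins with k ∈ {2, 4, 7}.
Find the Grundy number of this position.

0

Stack A is a plain Nim stack of size 1, so its Grundy value is 1.
For stack B, compute g(0), g(1), … with moves {2, 4, 7}:
g(0) = mex{} = 0
g(1) = mex{} = 0
g(2) = mex{0} = 1
g(3) = mex{0} = 1
g(4) = mex{0,1} = 2
g(5) = mex{0,1} = 2
g(6) = mex{1,2} = 0
g(7) = mex{0,1,2} = 3
g(8) = mex{0,2} = 1
g(9) = mex{1,2,3} = 0
g(10) = mex{0,1} = 2
g(11) = mex{0,2,3} = 1
So g(11) = 1.
By the Sprague-Grundy theorem, the Grundy value of a sum of independent games is the XOR of the component values.
Combined value = 1 XOR 1 = 0.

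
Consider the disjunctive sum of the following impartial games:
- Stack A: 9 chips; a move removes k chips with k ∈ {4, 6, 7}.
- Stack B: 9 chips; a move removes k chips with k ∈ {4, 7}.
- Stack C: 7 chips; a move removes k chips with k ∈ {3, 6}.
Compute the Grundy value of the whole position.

2

Grundy values for stack A (subtraction set {4, 6, 7}):
g(0) = mex{} = 0
g(1) = mex{} = 0
g(2) = mex{} = 0
g(3) = mex{} = 0
g(4) = mex{0} = 1
g(5) = mex{0} = 1
g(6) = mex{0} = 1
g(7) = mex{0} = 1
g(8) = mex{0,1} = 2
g(9) = mex{0,1} = 2
So g(9) = 2.
For stack B, compute g(0), g(1), … with moves {4, 7}:
k:     0  1  2  3  4  5  6  7  8  9
g(k):  0  0  0  0  1  1  1  1  2  2
So g(9) = 2.
Build the Grundy sequence for stack C with g(k) = mex{g(k−s) : s ∈ {3, 6}, s ≤ k}:
g(0) = mex{} = 0
g(1) = mex{} = 0
g(2) = mex{} = 0
g(3) = mex{0} = 1
g(4) = mex{0} = 1
g(5) = mex{0} = 1
g(6) = mex{0,1} = 2
g(7) = mex{0,1} = 2
So g(7) = 2.
By the Sprague-Grundy theorem, the Grundy value of a sum of independent games is the XOR of the component values.
Combined value = 2 XOR 2 XOR 2 = 2.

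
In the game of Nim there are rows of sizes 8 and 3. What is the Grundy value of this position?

11

Nim-sum: 8 XOR 3 = 11.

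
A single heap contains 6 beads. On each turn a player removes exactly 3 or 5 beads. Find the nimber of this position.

2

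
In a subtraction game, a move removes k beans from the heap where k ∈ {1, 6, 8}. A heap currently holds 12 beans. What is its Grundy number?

Grundy values for subtraction set {1, 6, 8}:
k:     0  1  2  3  4  5  6  7  8  9 10 11 12
g(k):  0  1  0  1  0  1  2  0  1  0  1  0  1
So g(12) = 1.

1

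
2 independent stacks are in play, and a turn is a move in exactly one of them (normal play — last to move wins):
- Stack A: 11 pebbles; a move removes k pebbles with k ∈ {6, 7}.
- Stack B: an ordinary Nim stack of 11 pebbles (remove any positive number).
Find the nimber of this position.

Build the Grundy sequence for stack A with g(k) = mex{g(k−s) : s ∈ {6, 7}, s ≤ k}:
k:     0  1  2  3  4  5  6  7  8  9 10 11
g(k):  0  0  0  0  0  0  1  1  1  1  1  1
So g(11) = 1.
Stack B is a plain Nim stack of size 11, so its Grundy value is 11.
By the Sprague-Grundy theorem, the Grundy value of a sum of independent games is the XOR of the component values.
Combined value = 1 ⊕ 11 = 10.

10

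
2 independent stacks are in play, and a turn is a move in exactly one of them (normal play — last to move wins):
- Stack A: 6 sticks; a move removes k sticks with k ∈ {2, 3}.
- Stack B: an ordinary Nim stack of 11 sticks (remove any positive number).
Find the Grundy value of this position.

Build the Grundy sequence for stack A with g(k) = mex{g(k−s) : s ∈ {2, 3}, s ≤ k}:
k:     0  1  2  3  4  5  6
g(k):  0  0  1  1  2  0  0
So g(6) = 0.
Stack B is a plain Nim stack of size 11, so its Grundy value is 11.
The value of a disjunctive sum is the nim-sum of the parts.
Combined value = 0 ⊕ 11 = 11.

11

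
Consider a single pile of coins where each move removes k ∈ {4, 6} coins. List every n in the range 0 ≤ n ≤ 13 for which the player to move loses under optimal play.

0, 1, 2, 3, 10, 11, 12, 13

Grundy values for subtraction set {4, 6}:
g(0) = mex{} = 0
g(1) = mex{} = 0
g(2) = mex{} = 0
g(3) = mex{} = 0
g(4) = mex{0} = 1
g(5) = mex{0} = 1
g(6) = mex{0} = 1
g(7) = mex{0} = 1
g(8) = mex{0,1} = 2
g(9) = mex{0,1} = 2
g(10) = mex{1} = 0
g(11) = mex{1} = 0
g(12) = mex{1,2} = 0
g(13) = mex{1,2} = 0
The P-positions (g = 0) in 0..13 are 0, 1, 2, 3, 10, 11, 12, 13.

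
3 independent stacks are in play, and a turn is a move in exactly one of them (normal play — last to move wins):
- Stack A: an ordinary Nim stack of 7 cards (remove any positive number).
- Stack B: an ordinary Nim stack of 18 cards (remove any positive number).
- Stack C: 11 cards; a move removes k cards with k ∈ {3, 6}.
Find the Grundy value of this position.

Stack A is a plain Nim stack of size 7, so its Grundy value is 7.
Stack B is a plain Nim stack of size 18, so its Grundy value is 18.
Grundy values for stack C (subtraction set {3, 6}):
k:     0  1  2  3  4  5  6  7  8  9 10 11
g(k):  0  0  0  1  1  1  2  2  2  0  0  0
So g(11) = 0.
By the Sprague-Grundy theorem, the Grundy value of a sum of independent games is the XOR of the component values.
Combined value = 7 XOR 18 XOR 0 = 21.

21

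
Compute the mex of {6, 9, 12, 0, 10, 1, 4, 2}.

3

The values 0, 1, 2 are all present; 3 is the first non-negative integer missing from the set.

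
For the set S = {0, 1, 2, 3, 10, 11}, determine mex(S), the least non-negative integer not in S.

The values 0, 1, 2, 3 are all present; 4 is the first non-negative integer missing from the set.

4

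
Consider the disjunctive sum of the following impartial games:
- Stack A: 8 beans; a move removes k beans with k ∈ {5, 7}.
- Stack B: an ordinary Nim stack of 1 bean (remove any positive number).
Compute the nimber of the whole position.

0

For stack A, compute g(0), g(1), … with moves {5, 7}:
k:     0  1  2  3  4  5  6  7  8
g(k):  0  0  0  0  0  1  1  1  1
So g(8) = 1.
Stack B is a plain Nim stack of size 1, so its Grundy value is 1.
The value of a disjunctive sum is the nim-sum of the parts.
Combined value = 1 XOR 1 = 0.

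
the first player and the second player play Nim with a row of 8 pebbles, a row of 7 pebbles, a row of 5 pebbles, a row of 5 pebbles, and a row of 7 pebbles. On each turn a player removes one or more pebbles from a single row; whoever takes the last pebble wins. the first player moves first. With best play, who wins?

Bitwise XOR of the heap sizes:
  1000  (8)
  0111  (7)
  0101  (5)
  0101  (5)
  0111  (7)
  ----
  1000  (8)
The nim-sum is 8 ≠ 0, so this is an N-position: the player to move can win; the first player has a winning move.

the first player wins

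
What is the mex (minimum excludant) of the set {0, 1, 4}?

The values 0, 1 are all present; 2 is the first non-negative integer missing from the set.

2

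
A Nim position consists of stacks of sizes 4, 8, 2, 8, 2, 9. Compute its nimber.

13

Write each in binary and XOR column by column:
  0100  (4)
  1000  (8)
  0010  (2)
  1000  (8)
  0010  (2)
  1001  (9)
  ----
  1101  (13)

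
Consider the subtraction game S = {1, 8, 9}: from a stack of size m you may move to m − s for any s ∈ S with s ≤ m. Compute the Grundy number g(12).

2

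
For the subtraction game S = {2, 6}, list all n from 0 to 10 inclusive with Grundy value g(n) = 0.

Grundy values for subtraction set {2, 6}:
g(0) = mex{} = 0
g(1) = mex{} = 0
g(2) = mex{0} = 1
g(3) = mex{0} = 1
g(4) = mex{1} = 0
g(5) = mex{1} = 0
g(6) = mex{0} = 1
g(7) = mex{0} = 1
g(8) = mex{1} = 0
g(9) = mex{1} = 0
g(10) = mex{0} = 1
The P-positions (g = 0) in 0..10 are 0, 1, 4, 5, 8, 9.

0, 1, 4, 5, 8, 9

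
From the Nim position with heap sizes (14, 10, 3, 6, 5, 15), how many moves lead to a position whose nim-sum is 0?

3

Compute the nim-sum pairwise:
14 XOR 10 = 4
4 XOR 3 = 7
7 XOR 6 = 1
1 XOR 5 = 4
4 XOR 15 = 11
The overall nim-sum is X = 11. A heap of size p has a winning move iff p XOR X < p (reduce it to p XOR X).
  14: 14 XOR 11 = 5 < 14 — winning move (to 5).
  10: 10 XOR 11 = 1 < 10 — winning move (to 1).
  3: 3 XOR 11 = 8 ≥ 3 — no move.
  6: 6 XOR 11 = 13 ≥ 6 — no move.
  5: 5 XOR 11 = 14 ≥ 5 — no move.
  15: 15 XOR 11 = 4 < 15 — winning move (to 4).
That gives 3 winning moves.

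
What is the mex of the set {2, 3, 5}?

0 is not in the set, so the mex is 0.

0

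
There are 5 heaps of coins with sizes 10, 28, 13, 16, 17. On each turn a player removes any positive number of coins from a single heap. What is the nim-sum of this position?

26

Compute the nim-sum pairwise:
10 ⊕ 28 = 22
22 ⊕ 13 = 27
27 ⊕ 16 = 11
11 ⊕ 17 = 26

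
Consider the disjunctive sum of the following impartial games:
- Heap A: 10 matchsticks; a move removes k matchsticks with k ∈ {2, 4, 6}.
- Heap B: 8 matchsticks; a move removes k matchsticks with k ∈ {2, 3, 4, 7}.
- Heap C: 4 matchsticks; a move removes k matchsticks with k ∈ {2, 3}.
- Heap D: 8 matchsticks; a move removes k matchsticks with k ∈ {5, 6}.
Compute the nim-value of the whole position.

3

Build the Grundy sequence for heap A with g(k) = mex{g(k−s) : s ∈ {2, 4, 6}, s ≤ k}:
k:     0  1  2  3  4  5  6  7  8  9 10
g(k):  0  0  1  1  2  2  3  3  0  0  1
So g(10) = 1.
Grundy values for heap B (subtraction set {2, 3, 4, 7}):
k:     0  1  2  3  4  5  6  7  8
g(k):  0  0  1  1  2  2  0  3  1
So g(8) = 1.
For heap C, compute g(0), g(1), … with moves {2, 3}:
k:     0  1  2  3  4
g(k):  0  0  1  1  2
So g(4) = 2.
For heap D, compute g(0), g(1), … with moves {5, 6}:
k:     0  1  2  3  4  5  6  7  8
g(k):  0  0  0  0  0  1  1  1  1
So g(8) = 1.
The value of a disjunctive sum is the nim-sum of the parts.
Combined value = 1 ⊕ 1 ⊕ 2 ⊕ 1 = 3.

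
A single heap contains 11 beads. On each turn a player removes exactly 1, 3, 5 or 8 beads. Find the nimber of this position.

Compute g(0), g(1), … for moves {1, 3, 5, 8}:
g(0) = mex{} = 0
g(1) = mex{0} = 1
g(2) = mex{1} = 0
g(3) = mex{0} = 1
g(4) = mex{1} = 0
g(5) = mex{0} = 1
g(6) = mex{1} = 0
g(7) = mex{0} = 1
g(8) = mex{0,1} = 2
g(9) = mex{0,1,2} = 3
g(10) = mex{0,1,3} = 2
g(11) = mex{0,1,2} = 3
So g(11) = 3.

3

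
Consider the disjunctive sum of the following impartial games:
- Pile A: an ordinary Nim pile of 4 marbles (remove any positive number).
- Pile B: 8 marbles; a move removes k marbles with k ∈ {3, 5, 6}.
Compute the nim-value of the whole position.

6

Pile A is a plain Nim pile of size 4, so its Grundy value is 4.
Build the Grundy sequence for pile B with g(k) = mex{g(k−s) : s ∈ {3, 5, 6}, s ≤ k}:
g(0) = mex{} = 0
g(1) = mex{} = 0
g(2) = mex{} = 0
g(3) = mex{0} = 1
g(4) = mex{0} = 1
g(5) = mex{0} = 1
g(6) = mex{0,1} = 2
g(7) = mex{0,1} = 2
g(8) = mex{0,1} = 2
So g(8) = 2.
By the Sprague-Grundy theorem, the Grundy value of a sum of independent games is the XOR of the component values.
Combined value = 4 XOR 2 = 6.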